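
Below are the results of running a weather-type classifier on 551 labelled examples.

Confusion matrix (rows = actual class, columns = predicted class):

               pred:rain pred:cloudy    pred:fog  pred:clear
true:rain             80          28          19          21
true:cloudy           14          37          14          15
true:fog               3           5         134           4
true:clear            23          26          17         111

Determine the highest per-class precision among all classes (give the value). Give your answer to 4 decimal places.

0.7351

Per-class precision (TP/(TP+FP)):
  rain: TP=80, FP=14+3+23=40 → 80/120 = 0.66667
  cloudy: TP=37, FP=28+5+26=59 → 37/96 = 0.38542
  fog: TP=134, FP=19+14+17=50 → 134/184 = 0.72826
  clear: TP=111, FP=21+15+4=40 → 111/151 = 0.73510
Highest is class 'clear' with precision = 0.7351.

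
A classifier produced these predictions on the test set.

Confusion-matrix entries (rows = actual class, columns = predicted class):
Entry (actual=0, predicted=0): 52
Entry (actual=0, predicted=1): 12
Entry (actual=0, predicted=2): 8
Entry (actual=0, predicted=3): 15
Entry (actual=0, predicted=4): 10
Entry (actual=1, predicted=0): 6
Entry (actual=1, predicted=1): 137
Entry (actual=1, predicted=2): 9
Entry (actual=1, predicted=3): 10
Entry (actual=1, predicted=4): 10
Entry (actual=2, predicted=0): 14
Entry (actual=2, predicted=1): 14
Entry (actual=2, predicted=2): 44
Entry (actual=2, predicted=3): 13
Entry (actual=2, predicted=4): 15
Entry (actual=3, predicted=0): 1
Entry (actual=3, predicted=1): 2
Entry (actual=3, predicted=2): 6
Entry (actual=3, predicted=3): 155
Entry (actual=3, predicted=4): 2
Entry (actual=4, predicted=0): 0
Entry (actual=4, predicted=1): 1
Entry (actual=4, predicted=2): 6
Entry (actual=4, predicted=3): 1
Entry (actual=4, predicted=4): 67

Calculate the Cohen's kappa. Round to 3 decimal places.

0.673

Observed agreement pₒ = trace/N = 455/610 = 0.7459
Expected agreement pₑ = Σ (rowᵢ·colᵢ)/N² = (97·73 + 172·166 + 100·73 + 166·194 + 75·104)/610² = 0.2229
κ = (pₒ − pₑ)/(1 − pₑ) = (0.7459 − 0.2229)/(1 − 0.2229) = 0.673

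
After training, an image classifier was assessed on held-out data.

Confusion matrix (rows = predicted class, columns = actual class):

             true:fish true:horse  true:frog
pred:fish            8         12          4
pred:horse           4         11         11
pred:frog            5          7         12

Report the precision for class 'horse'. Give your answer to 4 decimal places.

0.4231

Take TP from the diagonal, FP from the rest of the 'horse' prediction marginal, FN from the rest of the 'horse' actual marginal.
precision = TP/(TP+FP).
horse: TP=11, FP=4+11=15 → 11/26 = 0.42308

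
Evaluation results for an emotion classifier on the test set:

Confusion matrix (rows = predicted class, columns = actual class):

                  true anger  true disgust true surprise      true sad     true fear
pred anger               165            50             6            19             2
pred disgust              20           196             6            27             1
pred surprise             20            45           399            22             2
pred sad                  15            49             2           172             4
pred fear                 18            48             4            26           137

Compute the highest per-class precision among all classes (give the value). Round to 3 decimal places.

Per-class precision (TP/(TP+FP)):
  anger: TP=165, FP=50+6+19+2=77 → 165/242 = 0.6818
  disgust: TP=196, FP=20+6+27+1=54 → 196/250 = 0.7840
  surprise: TP=399, FP=20+45+22+2=89 → 399/488 = 0.8176
  sad: TP=172, FP=15+49+2+4=70 → 172/242 = 0.7107
  fear: TP=137, FP=18+48+4+26=96 → 137/233 = 0.5880
Highest is class 'surprise' with precision = 0.818.

0.818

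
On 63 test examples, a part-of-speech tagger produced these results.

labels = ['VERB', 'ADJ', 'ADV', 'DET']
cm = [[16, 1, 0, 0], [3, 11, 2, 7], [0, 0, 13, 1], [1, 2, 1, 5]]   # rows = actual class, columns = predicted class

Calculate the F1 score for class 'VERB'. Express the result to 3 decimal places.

One-vs-rest for 'VERB': TP = diagonal; FP = other classes predicted 'VERB'; FN = 'VERB' predicted as other.
F1 score = 2·TP/(2·TP+FP+FN).
VERB: TP=16, FP=3+0+1=4, FN=1+0+0=1 → 32/37 = 0.8649

0.865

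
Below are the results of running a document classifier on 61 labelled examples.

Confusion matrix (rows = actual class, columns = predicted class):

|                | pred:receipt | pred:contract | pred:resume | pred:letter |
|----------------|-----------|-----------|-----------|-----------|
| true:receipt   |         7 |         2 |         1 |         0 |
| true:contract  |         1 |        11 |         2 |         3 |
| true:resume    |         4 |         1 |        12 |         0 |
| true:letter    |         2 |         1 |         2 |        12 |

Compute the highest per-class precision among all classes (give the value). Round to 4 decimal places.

0.8000

Per-class precision (TP/(TP+FP)):
  receipt: TP=7, FP=1+4+2=7 → 7/14 = 0.50000
  contract: TP=11, FP=2+1+1=4 → 11/15 = 0.73333
  resume: TP=12, FP=1+2+2=5 → 12/17 = 0.70588
  letter: TP=12, FP=0+3+0=3 → 12/15 = 0.80000
Highest is class 'letter' with precision = 0.8000.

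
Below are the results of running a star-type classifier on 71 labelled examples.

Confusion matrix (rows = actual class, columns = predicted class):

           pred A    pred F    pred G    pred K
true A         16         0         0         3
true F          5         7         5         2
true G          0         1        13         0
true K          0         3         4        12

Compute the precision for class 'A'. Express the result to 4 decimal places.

0.7619

precision = TP/(TP+FP).
A: TP=16, FP=5+0+0=5 → 16/21 = 0.76190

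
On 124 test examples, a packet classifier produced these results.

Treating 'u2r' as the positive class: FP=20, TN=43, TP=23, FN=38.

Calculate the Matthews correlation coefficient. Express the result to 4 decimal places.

0.0626

MCC = (TP·TN − FP·FN) / √((TP+FP)(TP+FN)(TN+FP)(TN+FN))
Numerator = 23·43 − 20·38 = 229
Denominator = √(43·61·63·81) = √13385169 = 3658.5747
MCC = 229 / 3658.5747 = 0.0626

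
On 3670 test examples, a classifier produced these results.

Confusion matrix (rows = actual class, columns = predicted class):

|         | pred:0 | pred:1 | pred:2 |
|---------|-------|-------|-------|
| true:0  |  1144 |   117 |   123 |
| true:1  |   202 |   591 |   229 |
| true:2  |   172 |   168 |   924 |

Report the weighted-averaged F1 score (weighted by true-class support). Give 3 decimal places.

Per-class F1 score (2·TP/(2·TP+FP+FN)):
  0: TP=1144, FP=202+172=374, FN=117+123=240 → 2288/2902 = 0.7884
  1: TP=591, FP=117+168=285, FN=202+229=431 → 1182/1898 = 0.6228
  2: TP=924, FP=123+229=352, FN=172+168=340 → 1848/2540 = 0.7276
Weighted-F1 score = Σ (supportᵢ/N)·F1 scoreᵢ with N=3670: (1384/3670)·0.7884 + (1022/3670)·0.6228 + (1264/3670)·0.7276 = 0.721

0.721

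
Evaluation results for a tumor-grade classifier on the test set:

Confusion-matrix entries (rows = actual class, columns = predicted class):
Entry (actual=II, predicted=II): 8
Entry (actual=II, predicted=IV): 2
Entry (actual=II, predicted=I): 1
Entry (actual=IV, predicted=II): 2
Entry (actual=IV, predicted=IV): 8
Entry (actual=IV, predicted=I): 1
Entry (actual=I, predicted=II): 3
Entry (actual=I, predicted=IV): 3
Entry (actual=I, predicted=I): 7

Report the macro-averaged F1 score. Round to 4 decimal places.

0.6566

Per-class F1 score (2·TP/(2·TP+FP+FN)):
  II: TP=8, FP=2+3=5, FN=2+1=3 → 16/24 = 0.66667
  IV: TP=8, FP=2+3=5, FN=2+1=3 → 16/24 = 0.66667
  I: TP=7, FP=1+1=2, FN=3+3=6 → 14/22 = 0.63636
Macro-F1 score = mean = (0.66667 + 0.66667 + 0.63636) / 3 = 0.6566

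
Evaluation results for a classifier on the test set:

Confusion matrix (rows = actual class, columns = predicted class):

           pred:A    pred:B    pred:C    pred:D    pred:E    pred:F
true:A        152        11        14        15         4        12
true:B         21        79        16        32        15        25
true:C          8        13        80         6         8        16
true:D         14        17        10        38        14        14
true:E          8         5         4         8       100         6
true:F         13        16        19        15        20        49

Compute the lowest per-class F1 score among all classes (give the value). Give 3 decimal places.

0.344

Per-class F1 score (2·TP/(2·TP+FP+FN)):
  A: TP=152, FP=21+8+14+8+13=64, FN=11+14+15+4+12=56 → 304/424 = 0.7170
  B: TP=79, FP=11+13+17+5+16=62, FN=21+16+32+15+25=109 → 158/329 = 0.4802
  C: TP=80, FP=14+16+10+4+19=63, FN=8+13+6+8+16=51 → 160/274 = 0.5839
  D: TP=38, FP=15+32+6+8+15=76, FN=14+17+10+14+14=69 → 76/221 = 0.3439
  E: TP=100, FP=4+15+8+14+20=61, FN=8+5+4+8+6=31 → 200/292 = 0.6849
  F: TP=49, FP=12+25+16+14+6=73, FN=13+16+19+15+20=83 → 98/254 = 0.3858
Lowest is class 'D' with F1 score = 0.344.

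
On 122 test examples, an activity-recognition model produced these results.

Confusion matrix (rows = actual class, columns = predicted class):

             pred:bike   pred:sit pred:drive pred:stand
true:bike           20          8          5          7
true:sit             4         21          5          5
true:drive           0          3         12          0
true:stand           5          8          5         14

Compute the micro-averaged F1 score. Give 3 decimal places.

0.549

Micro-averaging pools counts across classes: ΣTP=67, ΣFP=55, ΣFN=55.
Micro-F1 score = 2·TP/(2·TP+FP+FN) on pooled counts = 0.549 (equals overall accuracy in single-label multiclass).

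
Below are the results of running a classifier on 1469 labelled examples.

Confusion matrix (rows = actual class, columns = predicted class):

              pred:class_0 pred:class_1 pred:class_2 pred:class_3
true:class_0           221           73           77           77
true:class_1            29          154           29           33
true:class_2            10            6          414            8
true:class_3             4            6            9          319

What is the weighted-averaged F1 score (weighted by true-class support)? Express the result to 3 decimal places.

0.740

Per-class F1 score (2·TP/(2·TP+FP+FN)):
  class_0: TP=221, FP=29+10+4=43, FN=73+77+77=227 → 442/712 = 0.6208
  class_1: TP=154, FP=73+6+6=85, FN=29+29+33=91 → 308/484 = 0.6364
  class_2: TP=414, FP=77+29+9=115, FN=10+6+8=24 → 828/967 = 0.8563
  class_3: TP=319, FP=77+33+8=118, FN=4+6+9=19 → 638/775 = 0.8232
Weighted-F1 score = Σ (supportᵢ/N)·F1 scoreᵢ with N=1469: (448/1469)·0.6208 + (245/1469)·0.6364 + (438/1469)·0.8563 + (338/1469)·0.8232 = 0.740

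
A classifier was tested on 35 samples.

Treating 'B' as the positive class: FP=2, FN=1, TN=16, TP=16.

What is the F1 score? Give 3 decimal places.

0.914

Precision = TP/(TP+FP) = 16/18 = 0.8889
Recall = TP/(TP+FN) = 16/17 = 0.9412
F1 = 2·TP/(2·TP+FP+FN) = 32/35 = 0.914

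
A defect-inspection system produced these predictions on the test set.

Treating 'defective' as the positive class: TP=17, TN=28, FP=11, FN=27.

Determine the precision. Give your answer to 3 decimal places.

0.607

Precision = TP/(TP+FP) = 17/(17+11) = 17/28 = 0.607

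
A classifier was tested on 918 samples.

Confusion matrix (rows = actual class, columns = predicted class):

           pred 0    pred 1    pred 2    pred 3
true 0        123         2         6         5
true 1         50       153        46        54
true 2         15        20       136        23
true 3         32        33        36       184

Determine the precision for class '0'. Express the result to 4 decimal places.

0.5591

Treat '0' as positive and all other classes as negative.
precision = TP/(TP+FP).
0: TP=123, FP=50+15+32=97 → 123/220 = 0.55909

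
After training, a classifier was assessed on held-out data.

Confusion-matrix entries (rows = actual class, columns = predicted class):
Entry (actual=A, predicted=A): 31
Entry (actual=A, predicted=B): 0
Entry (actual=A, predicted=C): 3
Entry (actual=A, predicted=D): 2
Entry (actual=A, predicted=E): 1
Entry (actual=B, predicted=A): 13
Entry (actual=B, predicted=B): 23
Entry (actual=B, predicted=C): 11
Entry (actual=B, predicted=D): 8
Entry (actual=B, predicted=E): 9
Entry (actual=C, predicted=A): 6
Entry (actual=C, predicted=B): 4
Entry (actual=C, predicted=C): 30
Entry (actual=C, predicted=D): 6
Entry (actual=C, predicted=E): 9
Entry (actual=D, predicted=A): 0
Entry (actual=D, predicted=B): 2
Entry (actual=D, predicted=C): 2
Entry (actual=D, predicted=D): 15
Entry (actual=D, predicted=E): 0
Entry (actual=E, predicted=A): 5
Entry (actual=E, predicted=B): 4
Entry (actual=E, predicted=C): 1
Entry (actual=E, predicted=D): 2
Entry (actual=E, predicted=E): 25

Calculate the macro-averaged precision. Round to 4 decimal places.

Per-class precision (TP/(TP+FP)):
  A: TP=31, FP=13+6+0+5=24 → 31/55 = 0.56364
  B: TP=23, FP=0+4+2+4=10 → 23/33 = 0.69697
  C: TP=30, FP=3+11+2+1=17 → 30/47 = 0.63830
  D: TP=15, FP=2+8+6+2=18 → 15/33 = 0.45455
  E: TP=25, FP=1+9+9+0=19 → 25/44 = 0.56818
Macro-precision = mean = (0.56364 + 0.69697 + 0.63830 + 0.45455 + 0.56818) / 5 = 0.5843

0.5843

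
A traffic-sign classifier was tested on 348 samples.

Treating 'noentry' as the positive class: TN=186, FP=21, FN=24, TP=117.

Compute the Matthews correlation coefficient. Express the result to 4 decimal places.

MCC = (TP·TN − FP·FN) / √((TP+FP)(TP+FN)(TN+FP)(TN+FN))
Numerator = 117·186 − 21·24 = 21258
Denominator = √(138·141·207·210) = √845839260 = 29083.3158
MCC = 21258 / 29083.3158 = 0.7309

0.7309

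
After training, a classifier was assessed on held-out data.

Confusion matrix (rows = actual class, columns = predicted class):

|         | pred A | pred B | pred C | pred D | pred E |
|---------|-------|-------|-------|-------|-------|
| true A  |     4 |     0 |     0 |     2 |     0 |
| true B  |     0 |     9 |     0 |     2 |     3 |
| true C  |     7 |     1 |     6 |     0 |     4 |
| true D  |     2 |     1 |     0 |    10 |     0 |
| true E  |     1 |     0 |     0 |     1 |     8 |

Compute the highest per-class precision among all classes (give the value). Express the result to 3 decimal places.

Per-class precision (TP/(TP+FP)):
  A: TP=4, FP=0+7+2+1=10 → 4/14 = 0.2857
  B: TP=9, FP=0+1+1+0=2 → 9/11 = 0.8182
  C: TP=6, FP=0+0+0+0=0 → 6/6 = 1.0000
  D: TP=10, FP=2+2+0+1=5 → 10/15 = 0.6667
  E: TP=8, FP=0+3+4+0=7 → 8/15 = 0.5333
Highest is class 'C' with precision = 1.000.

1.000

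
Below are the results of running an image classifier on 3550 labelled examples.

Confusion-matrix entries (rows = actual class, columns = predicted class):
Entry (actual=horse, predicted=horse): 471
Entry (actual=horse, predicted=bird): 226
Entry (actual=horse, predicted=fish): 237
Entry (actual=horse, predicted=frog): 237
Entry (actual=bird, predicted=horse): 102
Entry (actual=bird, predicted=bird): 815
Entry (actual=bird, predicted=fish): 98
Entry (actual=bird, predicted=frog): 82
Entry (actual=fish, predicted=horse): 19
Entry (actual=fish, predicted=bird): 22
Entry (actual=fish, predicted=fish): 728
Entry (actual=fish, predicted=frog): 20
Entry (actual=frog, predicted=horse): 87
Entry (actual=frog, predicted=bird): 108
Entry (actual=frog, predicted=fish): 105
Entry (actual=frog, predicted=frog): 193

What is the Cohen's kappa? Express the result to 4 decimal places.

Observed agreement pₒ = trace/N = 2207/3550 = 0.62169
Expected agreement pₑ = Σ (rowᵢ·colᵢ)/N² = (1171·679 + 1097·1171 + 789·1168 + 493·532)/3550² = 0.25896
κ = (pₒ − pₑ)/(1 − pₑ) = (0.62169 − 0.25896)/(1 − 0.25896) = 0.4895

0.4895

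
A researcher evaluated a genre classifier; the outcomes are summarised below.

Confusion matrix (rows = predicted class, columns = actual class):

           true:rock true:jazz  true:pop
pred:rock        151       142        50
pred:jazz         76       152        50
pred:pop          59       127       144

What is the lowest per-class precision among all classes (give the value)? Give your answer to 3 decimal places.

0.436

Per-class precision (TP/(TP+FP)):
  rock: TP=151, FP=142+50=192 → 151/343 = 0.4402
  jazz: TP=152, FP=76+50=126 → 152/278 = 0.5468
  pop: TP=144, FP=59+127=186 → 144/330 = 0.4364
Lowest is class 'pop' with precision = 0.436.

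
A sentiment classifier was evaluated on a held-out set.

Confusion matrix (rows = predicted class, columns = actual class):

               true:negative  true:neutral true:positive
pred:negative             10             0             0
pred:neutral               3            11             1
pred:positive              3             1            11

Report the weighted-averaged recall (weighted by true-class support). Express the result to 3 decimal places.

0.800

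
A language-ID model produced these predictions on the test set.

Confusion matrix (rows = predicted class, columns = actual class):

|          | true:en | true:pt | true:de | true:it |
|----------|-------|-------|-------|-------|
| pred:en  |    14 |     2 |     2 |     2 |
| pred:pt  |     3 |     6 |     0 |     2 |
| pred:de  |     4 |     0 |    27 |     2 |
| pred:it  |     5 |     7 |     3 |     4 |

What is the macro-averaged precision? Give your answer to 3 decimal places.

0.569

Per-class precision (TP/(TP+FP)):
  en: TP=14, FP=2+2+2=6 → 14/20 = 0.7000
  pt: TP=6, FP=3+0+2=5 → 6/11 = 0.5455
  de: TP=27, FP=4+0+2=6 → 27/33 = 0.8182
  it: TP=4, FP=5+7+3=15 → 4/19 = 0.2105
Macro-precision = mean = (0.7000 + 0.5455 + 0.8182 + 0.2105) / 4 = 0.569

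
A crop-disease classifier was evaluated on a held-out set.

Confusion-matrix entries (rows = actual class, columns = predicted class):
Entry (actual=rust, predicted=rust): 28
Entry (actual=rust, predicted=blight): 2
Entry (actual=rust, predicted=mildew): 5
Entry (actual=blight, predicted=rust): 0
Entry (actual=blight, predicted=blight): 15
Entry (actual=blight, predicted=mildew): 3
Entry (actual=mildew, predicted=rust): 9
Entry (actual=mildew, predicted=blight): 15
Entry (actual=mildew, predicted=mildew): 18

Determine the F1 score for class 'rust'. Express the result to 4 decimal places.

Treat 'rust' as positive and all other classes as negative.
F1 score = 2·TP/(2·TP+FP+FN).
rust: TP=28, FP=0+9=9, FN=2+5=7 → 56/72 = 0.77778

0.7778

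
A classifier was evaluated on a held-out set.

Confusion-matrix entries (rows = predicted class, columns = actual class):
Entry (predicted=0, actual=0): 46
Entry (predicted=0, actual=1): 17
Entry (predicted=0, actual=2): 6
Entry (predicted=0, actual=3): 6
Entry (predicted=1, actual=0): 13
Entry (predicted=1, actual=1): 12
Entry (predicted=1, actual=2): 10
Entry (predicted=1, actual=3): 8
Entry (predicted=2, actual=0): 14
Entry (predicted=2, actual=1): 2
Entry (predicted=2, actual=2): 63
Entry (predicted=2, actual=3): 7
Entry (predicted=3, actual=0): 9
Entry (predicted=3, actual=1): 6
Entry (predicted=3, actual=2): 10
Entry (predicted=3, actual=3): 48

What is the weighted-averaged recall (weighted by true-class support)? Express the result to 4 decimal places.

Per-class recall (TP/(TP+FN)):
  0: TP=46, FN=13+14+9=36 → 46/82 = 0.56098
  1: TP=12, FN=17+2+6=25 → 12/37 = 0.32432
  2: TP=63, FN=6+10+10=26 → 63/89 = 0.70787
  3: TP=48, FN=6+8+7=21 → 48/69 = 0.69565
Weighted-recall = Σ (supportᵢ/N)·recallᵢ with N=277: (82/277)·0.56098 + (37/277)·0.32432 + (89/277)·0.70787 + (69/277)·0.69565 = 0.6101

0.6101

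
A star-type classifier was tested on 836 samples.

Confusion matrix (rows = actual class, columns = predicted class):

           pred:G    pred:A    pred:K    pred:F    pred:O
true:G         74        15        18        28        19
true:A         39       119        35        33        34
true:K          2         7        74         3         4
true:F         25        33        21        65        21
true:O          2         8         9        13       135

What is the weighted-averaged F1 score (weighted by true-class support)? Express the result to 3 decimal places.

0.550

Per-class F1 score (2·TP/(2·TP+FP+FN)):
  G: TP=74, FP=39+2+25+2=68, FN=15+18+28+19=80 → 148/296 = 0.5000
  A: TP=119, FP=15+7+33+8=63, FN=39+35+33+34=141 → 238/442 = 0.5385
  K: TP=74, FP=18+35+21+9=83, FN=2+7+3+4=16 → 148/247 = 0.5992
  F: TP=65, FP=28+33+3+13=77, FN=25+33+21+21=100 → 130/307 = 0.4235
  O: TP=135, FP=19+34+4+21=78, FN=2+8+9+13=32 → 270/380 = 0.7105
Weighted-F1 score = Σ (supportᵢ/N)·F1 scoreᵢ with N=836: (154/836)·0.5000 + (260/836)·0.5385 + (90/836)·0.5992 + (165/836)·0.4235 + (167/836)·0.7105 = 0.550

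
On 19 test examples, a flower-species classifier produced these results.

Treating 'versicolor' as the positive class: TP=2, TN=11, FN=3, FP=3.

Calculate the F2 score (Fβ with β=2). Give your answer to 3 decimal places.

Fβ = (1+β²)·TP / ((1+β²)·TP + β²·FN + FP), with β²=4
= 5·2 / (5·2 + 4·3 + 3) = 0.400

0.400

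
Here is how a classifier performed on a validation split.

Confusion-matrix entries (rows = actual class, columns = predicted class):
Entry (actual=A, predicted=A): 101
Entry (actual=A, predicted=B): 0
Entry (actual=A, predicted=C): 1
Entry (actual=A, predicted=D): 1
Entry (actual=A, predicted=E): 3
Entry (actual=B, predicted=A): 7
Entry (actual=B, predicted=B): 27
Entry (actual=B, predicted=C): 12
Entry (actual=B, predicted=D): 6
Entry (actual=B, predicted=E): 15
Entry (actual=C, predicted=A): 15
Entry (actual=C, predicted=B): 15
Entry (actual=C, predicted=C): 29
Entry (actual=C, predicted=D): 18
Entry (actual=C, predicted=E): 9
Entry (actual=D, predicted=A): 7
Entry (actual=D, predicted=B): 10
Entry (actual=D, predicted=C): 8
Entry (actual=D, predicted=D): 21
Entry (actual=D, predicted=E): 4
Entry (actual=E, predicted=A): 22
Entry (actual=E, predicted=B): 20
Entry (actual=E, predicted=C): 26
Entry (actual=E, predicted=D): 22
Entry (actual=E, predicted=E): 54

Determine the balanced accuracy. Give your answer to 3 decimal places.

0.498

Balanced accuracy = mean of per-class recall.
  A: recall = 101/106 = 0.9528
  B: recall = 27/67 = 0.4030
  C: recall = 29/86 = 0.3372
  D: recall = 21/50 = 0.4200
  E: recall = 54/144 = 0.3750
Mean = (0.9528 + 0.4030 + 0.3372 + 0.4200 + 0.3750) / 5 = 0.498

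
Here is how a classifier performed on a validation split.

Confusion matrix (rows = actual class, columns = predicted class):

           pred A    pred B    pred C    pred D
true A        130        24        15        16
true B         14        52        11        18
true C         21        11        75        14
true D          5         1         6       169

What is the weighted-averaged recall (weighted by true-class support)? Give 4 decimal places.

0.7320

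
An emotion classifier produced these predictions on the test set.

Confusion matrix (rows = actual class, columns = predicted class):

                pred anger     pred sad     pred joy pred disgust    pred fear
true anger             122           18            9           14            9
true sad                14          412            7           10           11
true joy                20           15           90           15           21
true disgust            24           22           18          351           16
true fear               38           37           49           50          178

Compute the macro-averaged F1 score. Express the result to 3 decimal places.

0.687

Per-class F1 score (2·TP/(2·TP+FP+FN)):
  anger: TP=122, FP=14+20+24+38=96, FN=18+9+14+9=50 → 244/390 = 0.6256
  sad: TP=412, FP=18+15+22+37=92, FN=14+7+10+11=42 → 824/958 = 0.8601
  joy: TP=90, FP=9+7+18+49=83, FN=20+15+15+21=71 → 180/334 = 0.5389
  disgust: TP=351, FP=14+10+15+50=89, FN=24+22+18+16=80 → 702/871 = 0.8060
  fear: TP=178, FP=9+11+21+16=57, FN=38+37+49+50=174 → 356/587 = 0.6065
Macro-F1 score = mean = (0.6256 + 0.8601 + 0.5389 + 0.8060 + 0.6065) / 5 = 0.687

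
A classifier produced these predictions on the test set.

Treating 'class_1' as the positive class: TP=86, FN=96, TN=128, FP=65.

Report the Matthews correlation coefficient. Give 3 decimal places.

MCC = (TP·TN − FP·FN) / √((TP+FP)(TP+FN)(TN+FP)(TN+FN))
Numerator = 86·128 − 65·96 = 4768
Denominator = √(151·182·193·224) = √1188101824 = 34468.8530
MCC = 4768 / 34468.8530 = 0.138

0.138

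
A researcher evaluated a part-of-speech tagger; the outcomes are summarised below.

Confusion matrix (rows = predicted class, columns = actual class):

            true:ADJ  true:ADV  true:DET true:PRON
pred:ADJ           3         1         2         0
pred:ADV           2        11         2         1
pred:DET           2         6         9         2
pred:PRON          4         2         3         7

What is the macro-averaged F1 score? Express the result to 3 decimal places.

Per-class F1 score (2·TP/(2·TP+FP+FN)):
  ADJ: TP=3, FP=1+2+0=3, FN=2+2+4=8 → 6/17 = 0.3529
  ADV: TP=11, FP=2+2+1=5, FN=1+6+2=9 → 22/36 = 0.6111
  DET: TP=9, FP=2+6+2=10, FN=2+2+3=7 → 18/35 = 0.5143
  PRON: TP=7, FP=4+2+3=9, FN=0+1+2=3 → 14/26 = 0.5385
Macro-F1 score = mean = (0.3529 + 0.6111 + 0.5143 + 0.5385) / 4 = 0.504

0.504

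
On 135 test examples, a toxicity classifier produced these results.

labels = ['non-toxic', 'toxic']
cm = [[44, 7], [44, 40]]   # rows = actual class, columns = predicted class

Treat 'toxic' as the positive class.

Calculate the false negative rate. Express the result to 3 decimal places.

0.524

FNR = FN/(FN+TP) = 44/(44+40) = 0.524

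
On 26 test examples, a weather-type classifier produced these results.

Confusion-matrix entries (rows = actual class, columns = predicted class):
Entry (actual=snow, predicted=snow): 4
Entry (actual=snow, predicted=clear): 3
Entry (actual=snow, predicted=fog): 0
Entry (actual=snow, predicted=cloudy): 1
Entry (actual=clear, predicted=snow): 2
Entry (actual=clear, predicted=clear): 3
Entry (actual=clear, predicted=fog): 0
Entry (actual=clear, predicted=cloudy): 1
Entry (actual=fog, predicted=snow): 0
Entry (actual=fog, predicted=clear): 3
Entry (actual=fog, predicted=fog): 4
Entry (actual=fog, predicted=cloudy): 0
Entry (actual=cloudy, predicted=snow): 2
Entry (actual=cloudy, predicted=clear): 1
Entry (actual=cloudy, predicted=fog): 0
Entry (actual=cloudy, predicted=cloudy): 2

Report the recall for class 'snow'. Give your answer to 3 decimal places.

0.500

Take TP from the diagonal, FP from the rest of the 'snow' prediction marginal, FN from the rest of the 'snow' actual marginal.
recall = TP/(TP+FN).
snow: TP=4, FN=3+0+1=4 → 4/8 = 0.5000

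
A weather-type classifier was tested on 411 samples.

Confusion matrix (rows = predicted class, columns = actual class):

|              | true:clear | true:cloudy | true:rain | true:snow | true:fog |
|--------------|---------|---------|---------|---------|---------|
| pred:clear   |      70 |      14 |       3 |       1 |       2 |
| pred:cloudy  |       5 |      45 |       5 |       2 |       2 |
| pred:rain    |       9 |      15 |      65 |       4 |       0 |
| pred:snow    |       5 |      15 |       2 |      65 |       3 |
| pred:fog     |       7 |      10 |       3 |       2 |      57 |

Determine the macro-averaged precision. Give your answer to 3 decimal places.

0.737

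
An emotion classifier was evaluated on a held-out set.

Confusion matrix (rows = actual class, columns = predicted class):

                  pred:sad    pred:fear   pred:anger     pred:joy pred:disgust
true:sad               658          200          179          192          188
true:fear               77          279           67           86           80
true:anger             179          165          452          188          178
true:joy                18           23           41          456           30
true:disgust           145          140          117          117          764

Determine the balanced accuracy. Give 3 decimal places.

0.545

Balanced accuracy = mean of per-class recall.
  sad: recall = 658/1417 = 0.4644
  fear: recall = 279/589 = 0.4737
  anger: recall = 452/1162 = 0.3890
  joy: recall = 456/568 = 0.8028
  disgust: recall = 764/1283 = 0.5955
Mean = (0.4644 + 0.4737 + 0.3890 + 0.8028 + 0.5955) / 5 = 0.545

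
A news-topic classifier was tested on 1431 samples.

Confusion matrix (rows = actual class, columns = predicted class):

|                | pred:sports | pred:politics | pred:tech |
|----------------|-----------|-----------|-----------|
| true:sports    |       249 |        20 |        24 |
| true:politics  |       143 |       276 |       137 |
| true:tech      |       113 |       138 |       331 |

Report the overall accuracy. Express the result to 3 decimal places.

0.598

Accuracy = trace / total = (249+276+331=856) / 1431 = 856/1431 = 0.598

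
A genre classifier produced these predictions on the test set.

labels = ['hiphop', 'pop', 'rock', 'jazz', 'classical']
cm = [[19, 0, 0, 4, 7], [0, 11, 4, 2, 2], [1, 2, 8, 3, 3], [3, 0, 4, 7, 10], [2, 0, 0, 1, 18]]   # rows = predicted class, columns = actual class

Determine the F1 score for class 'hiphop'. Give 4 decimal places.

0.6909

Take TP from the diagonal, FP from the rest of the 'hiphop' prediction marginal, FN from the rest of the 'hiphop' actual marginal.
F1 score = 2·TP/(2·TP+FP+FN).
hiphop: TP=19, FP=0+0+4+7=11, FN=0+1+3+2=6 → 38/55 = 0.69091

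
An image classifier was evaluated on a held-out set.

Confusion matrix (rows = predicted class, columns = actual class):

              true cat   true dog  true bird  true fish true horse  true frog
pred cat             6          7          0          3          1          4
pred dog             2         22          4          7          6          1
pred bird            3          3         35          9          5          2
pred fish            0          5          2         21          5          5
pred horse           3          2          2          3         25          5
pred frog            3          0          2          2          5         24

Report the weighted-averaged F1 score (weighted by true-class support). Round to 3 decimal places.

Per-class F1 score (2·TP/(2·TP+FP+FN)):
  cat: TP=6, FP=7+0+3+1+4=15, FN=2+3+0+3+3=11 → 12/38 = 0.3158
  dog: TP=22, FP=2+4+7+6+1=20, FN=7+3+5+2+0=17 → 44/81 = 0.5432
  bird: TP=35, FP=3+3+9+5+2=22, FN=0+4+2+2+2=10 → 70/102 = 0.6863
  fish: TP=21, FP=0+5+2+5+5=17, FN=3+7+9+3+2=24 → 42/83 = 0.5060
  horse: TP=25, FP=3+2+2+3+5=15, FN=1+6+5+5+5=22 → 50/87 = 0.5747
  frog: TP=24, FP=3+0+2+2+5=12, FN=4+1+2+5+5=17 → 48/77 = 0.6234
Weighted-F1 score = Σ (supportᵢ/N)·F1 scoreᵢ with N=234: (17/234)·0.3158 + (39/234)·0.5432 + (45/234)·0.6863 + (45/234)·0.5060 + (47/234)·0.5747 + (41/234)·0.6234 = 0.567

0.567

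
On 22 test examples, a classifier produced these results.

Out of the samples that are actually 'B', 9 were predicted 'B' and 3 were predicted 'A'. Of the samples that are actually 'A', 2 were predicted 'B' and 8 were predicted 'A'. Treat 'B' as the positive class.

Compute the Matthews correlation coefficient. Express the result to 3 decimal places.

0.548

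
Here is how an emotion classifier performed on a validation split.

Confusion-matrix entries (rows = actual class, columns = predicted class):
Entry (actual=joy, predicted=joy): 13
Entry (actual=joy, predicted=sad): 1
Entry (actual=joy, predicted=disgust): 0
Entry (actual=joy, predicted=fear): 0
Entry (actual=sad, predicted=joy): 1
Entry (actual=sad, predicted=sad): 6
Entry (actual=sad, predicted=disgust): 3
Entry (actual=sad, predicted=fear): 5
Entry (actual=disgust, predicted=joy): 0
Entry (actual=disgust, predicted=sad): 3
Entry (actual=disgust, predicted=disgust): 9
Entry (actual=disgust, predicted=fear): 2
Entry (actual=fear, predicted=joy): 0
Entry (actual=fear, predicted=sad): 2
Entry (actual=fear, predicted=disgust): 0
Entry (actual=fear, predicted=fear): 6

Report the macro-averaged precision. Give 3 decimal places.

Per-class precision (TP/(TP+FP)):
  joy: TP=13, FP=1+0+0=1 → 13/14 = 0.9286
  sad: TP=6, FP=1+3+2=6 → 6/12 = 0.5000
  disgust: TP=9, FP=0+3+0=3 → 9/12 = 0.7500
  fear: TP=6, FP=0+5+2=7 → 6/13 = 0.4615
Macro-precision = mean = (0.9286 + 0.5000 + 0.7500 + 0.4615) / 4 = 0.660

0.660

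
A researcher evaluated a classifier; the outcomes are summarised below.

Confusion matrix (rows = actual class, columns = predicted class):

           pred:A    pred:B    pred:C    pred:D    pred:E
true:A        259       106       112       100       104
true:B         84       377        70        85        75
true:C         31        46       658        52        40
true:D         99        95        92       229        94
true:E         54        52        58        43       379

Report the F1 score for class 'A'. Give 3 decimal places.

0.429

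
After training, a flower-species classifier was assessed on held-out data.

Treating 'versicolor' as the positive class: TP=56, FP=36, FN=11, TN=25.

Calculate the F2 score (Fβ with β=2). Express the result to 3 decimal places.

0.778

Fβ = (1+β²)·TP / ((1+β²)·TP + β²·FN + FP), with β²=4
= 5·56 / (5·56 + 4·11 + 36) = 0.778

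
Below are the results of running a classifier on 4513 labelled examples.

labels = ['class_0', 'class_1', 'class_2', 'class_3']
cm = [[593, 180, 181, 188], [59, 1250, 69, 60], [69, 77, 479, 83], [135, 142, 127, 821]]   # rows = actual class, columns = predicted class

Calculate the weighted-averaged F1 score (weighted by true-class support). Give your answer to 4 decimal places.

Per-class F1 score (2·TP/(2·TP+FP+FN)):
  class_0: TP=593, FP=59+69+135=263, FN=180+181+188=549 → 1186/1998 = 0.59359
  class_1: TP=1250, FP=180+77+142=399, FN=59+69+60=188 → 2500/3087 = 0.80985
  class_2: TP=479, FP=181+69+127=377, FN=69+77+83=229 → 958/1564 = 0.61253
  class_3: TP=821, FP=188+60+83=331, FN=135+142+127=404 → 1642/2377 = 0.69079
Weighted-F1 score = Σ (supportᵢ/N)·F1 scoreᵢ with N=4513: (1142/4513)·0.59359 + (1438/4513)·0.80985 + (708/4513)·0.61253 + (1225/4513)·0.69079 = 0.6919

0.6919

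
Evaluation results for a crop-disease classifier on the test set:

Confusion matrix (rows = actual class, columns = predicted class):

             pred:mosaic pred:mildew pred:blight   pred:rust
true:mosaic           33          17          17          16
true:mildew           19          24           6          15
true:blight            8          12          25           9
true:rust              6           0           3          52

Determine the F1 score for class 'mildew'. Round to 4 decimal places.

0.4103

Treat 'mildew' as positive and all other classes as negative.
F1 score = 2·TP/(2·TP+FP+FN).
mildew: TP=24, FP=17+12+0=29, FN=19+6+15=40 → 48/117 = 0.41026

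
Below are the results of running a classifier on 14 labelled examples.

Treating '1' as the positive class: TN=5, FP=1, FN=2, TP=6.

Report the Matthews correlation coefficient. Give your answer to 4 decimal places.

MCC = (TP·TN − FP·FN) / √((TP+FP)(TP+FN)(TN+FP)(TN+FN))
Numerator = 6·5 − 1·2 = 28
Denominator = √(7·8·6·7) = √2352 = 48.4974
MCC = 28 / 48.4974 = 0.5774

0.5774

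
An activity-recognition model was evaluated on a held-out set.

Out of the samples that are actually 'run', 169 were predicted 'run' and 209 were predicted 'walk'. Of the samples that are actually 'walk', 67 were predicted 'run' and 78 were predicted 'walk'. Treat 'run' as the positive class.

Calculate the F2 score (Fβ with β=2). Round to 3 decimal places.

0.483

Fβ = (1+β²)·TP / ((1+β²)·TP + β²·FN + FP), with β²=4
= 5·169 / (5·169 + 4·209 + 67) = 0.483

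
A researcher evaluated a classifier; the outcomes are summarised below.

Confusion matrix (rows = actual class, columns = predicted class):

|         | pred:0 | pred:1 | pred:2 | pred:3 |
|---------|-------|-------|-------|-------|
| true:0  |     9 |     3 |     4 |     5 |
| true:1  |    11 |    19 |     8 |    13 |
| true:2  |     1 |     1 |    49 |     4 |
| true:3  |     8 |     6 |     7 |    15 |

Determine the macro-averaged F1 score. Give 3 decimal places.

0.511

Per-class F1 score (2·TP/(2·TP+FP+FN)):
  0: TP=9, FP=11+1+8=20, FN=3+4+5=12 → 18/50 = 0.3600
  1: TP=19, FP=3+1+6=10, FN=11+8+13=32 → 38/80 = 0.4750
  2: TP=49, FP=4+8+7=19, FN=1+1+4=6 → 98/123 = 0.7967
  3: TP=15, FP=5+13+4=22, FN=8+6+7=21 → 30/73 = 0.4110
Macro-F1 score = mean = (0.3600 + 0.4750 + 0.7967 + 0.4110) / 4 = 0.511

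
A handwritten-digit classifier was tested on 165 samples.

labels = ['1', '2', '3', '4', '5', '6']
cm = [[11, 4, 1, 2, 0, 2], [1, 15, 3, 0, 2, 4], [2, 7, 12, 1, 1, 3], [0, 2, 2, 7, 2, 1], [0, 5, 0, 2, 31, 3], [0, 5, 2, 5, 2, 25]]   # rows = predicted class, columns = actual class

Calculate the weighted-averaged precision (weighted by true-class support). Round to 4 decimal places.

0.6141

Per-class precision (TP/(TP+FP)):
  1: TP=11, FP=4+1+2+0+2=9 → 11/20 = 0.55000
  2: TP=15, FP=1+3+0+2+4=10 → 15/25 = 0.60000
  3: TP=12, FP=2+7+1+1+3=14 → 12/26 = 0.46154
  4: TP=7, FP=0+2+2+2+1=7 → 7/14 = 0.50000
  5: TP=31, FP=0+5+0+2+3=10 → 31/41 = 0.75610
  6: TP=25, FP=0+5+2+5+2=14 → 25/39 = 0.64103
Weighted-precision = Σ (supportᵢ/N)·precisionᵢ with N=165: (14/165)·0.55000 + (38/165)·0.60000 + (20/165)·0.46154 + (17/165)·0.50000 + (38/165)·0.75610 + (38/165)·0.64103 = 0.6141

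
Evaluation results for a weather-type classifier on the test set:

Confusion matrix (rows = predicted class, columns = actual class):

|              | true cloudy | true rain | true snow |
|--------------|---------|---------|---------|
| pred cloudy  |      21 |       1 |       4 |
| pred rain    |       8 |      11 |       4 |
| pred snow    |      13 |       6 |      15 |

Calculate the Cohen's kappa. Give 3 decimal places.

Observed agreement pₒ = trace/N = 47/83 = 0.5663
Expected agreement pₑ = Σ (rowᵢ·colᵢ)/N² = (42·26 + 18·23 + 23·34)/83² = 0.3321
κ = (pₒ − pₑ)/(1 − pₑ) = (0.5663 − 0.3321)/(1 − 0.3321) = 0.351

0.351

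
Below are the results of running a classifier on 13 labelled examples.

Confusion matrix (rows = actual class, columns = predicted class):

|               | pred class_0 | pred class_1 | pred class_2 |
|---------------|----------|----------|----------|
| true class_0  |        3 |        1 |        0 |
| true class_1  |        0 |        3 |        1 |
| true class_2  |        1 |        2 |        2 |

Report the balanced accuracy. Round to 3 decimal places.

0.633

Balanced accuracy = mean of per-class recall.
  class_0: recall = 3/4 = 0.7500
  class_1: recall = 3/4 = 0.7500
  class_2: recall = 2/5 = 0.4000
Mean = (0.7500 + 0.7500 + 0.4000) / 3 = 0.633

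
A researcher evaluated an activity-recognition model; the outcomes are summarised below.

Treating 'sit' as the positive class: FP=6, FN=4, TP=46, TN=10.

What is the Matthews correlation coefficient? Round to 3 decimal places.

MCC = (TP·TN − FP·FN) / √((TP+FP)(TP+FN)(TN+FP)(TN+FN))
Numerator = 46·10 − 6·4 = 436
Denominator = √(52·50·16·14) = √582400 = 763.1514
MCC = 436 / 763.1514 = 0.571

0.571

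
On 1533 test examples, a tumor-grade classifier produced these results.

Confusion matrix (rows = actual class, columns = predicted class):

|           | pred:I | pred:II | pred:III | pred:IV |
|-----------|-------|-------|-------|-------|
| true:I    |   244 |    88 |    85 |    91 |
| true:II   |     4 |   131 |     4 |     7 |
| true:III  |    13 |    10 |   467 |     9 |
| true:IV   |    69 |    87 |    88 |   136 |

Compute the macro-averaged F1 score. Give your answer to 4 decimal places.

0.6008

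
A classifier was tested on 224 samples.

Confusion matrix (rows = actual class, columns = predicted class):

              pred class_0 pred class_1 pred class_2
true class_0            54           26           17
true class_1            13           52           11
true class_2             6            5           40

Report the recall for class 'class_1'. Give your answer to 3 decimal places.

recall = TP/(TP+FN).
class_1: TP=52, FN=13+11=24 → 52/76 = 0.6842

0.684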